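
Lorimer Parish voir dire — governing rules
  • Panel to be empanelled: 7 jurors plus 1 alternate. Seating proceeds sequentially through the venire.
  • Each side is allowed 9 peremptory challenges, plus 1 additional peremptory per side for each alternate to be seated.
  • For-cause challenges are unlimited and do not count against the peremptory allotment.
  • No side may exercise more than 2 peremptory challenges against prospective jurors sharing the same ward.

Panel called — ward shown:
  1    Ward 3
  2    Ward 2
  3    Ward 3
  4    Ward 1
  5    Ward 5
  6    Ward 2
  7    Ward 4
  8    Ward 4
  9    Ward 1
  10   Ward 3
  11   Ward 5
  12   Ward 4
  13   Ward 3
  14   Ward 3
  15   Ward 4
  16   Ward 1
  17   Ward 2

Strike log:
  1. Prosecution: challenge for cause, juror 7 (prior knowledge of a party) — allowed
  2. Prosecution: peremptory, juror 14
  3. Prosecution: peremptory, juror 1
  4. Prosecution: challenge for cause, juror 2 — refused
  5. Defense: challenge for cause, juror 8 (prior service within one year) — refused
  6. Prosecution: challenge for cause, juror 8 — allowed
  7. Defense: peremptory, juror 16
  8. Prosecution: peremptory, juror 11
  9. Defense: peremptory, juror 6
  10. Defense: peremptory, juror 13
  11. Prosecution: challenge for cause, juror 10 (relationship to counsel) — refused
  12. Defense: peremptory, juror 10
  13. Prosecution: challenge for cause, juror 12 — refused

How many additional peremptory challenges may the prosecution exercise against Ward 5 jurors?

Prosecution peremptories so far: #14, #1, #11 — 3 of 10 used, 7 left overall.
Against Ward 5: #11 — 1 used; per-ward cap 2 leaves 1.
Binding limit: min(7, 1) = 1.

1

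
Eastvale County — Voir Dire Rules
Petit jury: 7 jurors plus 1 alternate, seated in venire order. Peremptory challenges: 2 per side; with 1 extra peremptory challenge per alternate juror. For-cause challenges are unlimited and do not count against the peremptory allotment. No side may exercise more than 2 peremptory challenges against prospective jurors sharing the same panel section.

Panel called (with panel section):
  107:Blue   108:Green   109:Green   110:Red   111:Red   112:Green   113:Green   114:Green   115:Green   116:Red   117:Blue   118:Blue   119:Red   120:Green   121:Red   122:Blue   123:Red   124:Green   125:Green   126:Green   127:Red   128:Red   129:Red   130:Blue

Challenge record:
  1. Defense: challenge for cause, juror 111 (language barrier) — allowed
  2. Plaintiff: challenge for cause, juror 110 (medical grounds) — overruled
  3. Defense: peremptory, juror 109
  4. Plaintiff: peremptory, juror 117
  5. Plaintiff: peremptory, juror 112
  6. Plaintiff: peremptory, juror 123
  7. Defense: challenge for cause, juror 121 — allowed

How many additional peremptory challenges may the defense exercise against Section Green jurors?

1

Defense peremptories so far: #109 — 1 of 3 used, 2 left overall.
Against Section Green: #109 — 1 used; per-section cap 2 leaves 1.
Binding limit: min(2, 1) = 1.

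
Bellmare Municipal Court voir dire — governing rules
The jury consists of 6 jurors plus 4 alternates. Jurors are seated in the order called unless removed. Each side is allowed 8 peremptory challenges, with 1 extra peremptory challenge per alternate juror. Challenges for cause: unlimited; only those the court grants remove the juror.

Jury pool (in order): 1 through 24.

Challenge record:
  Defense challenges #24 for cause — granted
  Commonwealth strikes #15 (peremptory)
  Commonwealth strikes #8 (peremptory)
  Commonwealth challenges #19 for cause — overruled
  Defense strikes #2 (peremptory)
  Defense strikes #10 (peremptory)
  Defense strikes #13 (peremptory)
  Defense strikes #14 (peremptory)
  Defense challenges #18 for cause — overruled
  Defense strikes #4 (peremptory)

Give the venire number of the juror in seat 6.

9

Removed: #2, #4, #8, #10, #13, #14, #15, #24. (#18, #19 stay — for-cause denied.)
Seating in order: seats 1–6 → #1, #3, #5, #6, #7, #9; alternates → #11, #12, #16, #17.
So seat 6 is #9.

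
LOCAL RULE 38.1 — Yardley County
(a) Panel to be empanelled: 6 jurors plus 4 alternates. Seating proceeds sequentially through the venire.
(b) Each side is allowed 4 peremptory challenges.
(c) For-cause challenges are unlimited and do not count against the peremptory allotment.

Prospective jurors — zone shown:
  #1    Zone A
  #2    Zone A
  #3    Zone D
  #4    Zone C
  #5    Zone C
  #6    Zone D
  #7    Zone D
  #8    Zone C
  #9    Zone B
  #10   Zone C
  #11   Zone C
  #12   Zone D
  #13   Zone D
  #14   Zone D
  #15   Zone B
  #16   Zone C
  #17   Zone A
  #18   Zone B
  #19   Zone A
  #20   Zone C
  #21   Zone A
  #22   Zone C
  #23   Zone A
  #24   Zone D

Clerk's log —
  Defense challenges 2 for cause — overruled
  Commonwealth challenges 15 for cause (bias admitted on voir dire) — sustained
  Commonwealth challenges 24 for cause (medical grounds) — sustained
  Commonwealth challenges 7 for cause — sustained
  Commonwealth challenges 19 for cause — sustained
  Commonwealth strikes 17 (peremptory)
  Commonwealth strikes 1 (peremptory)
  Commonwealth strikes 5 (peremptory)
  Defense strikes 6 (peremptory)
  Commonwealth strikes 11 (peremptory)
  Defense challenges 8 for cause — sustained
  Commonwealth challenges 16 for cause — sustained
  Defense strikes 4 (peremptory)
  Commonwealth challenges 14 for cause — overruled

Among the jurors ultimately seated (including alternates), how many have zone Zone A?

Removed: #1, #4, #5, #6, #7, #8, #11, #15, #16, #17, #19, #24.
Seated (10 incl. alternates): #2, #3, #9, #10, #12, #13, #14, #18, #20, #21.
Of those, in Zone A: #2, #21 → 2.

2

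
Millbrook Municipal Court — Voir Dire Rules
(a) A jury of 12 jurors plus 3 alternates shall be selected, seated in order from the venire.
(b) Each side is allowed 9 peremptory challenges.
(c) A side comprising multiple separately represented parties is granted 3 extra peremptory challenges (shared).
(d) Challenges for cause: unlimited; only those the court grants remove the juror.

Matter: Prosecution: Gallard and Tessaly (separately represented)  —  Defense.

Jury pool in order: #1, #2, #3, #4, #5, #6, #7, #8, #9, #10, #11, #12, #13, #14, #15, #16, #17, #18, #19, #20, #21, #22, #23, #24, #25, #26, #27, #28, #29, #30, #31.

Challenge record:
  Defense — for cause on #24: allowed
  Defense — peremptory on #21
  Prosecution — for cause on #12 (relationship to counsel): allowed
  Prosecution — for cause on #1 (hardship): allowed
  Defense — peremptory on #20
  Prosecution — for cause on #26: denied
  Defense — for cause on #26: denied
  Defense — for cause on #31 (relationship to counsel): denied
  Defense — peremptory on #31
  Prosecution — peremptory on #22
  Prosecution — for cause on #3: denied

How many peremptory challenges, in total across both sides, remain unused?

Prosecution allotment: 9 base + 3 multi-party = 12. Defense allotment: 9.
Prosecution peremptories used: #22 — 1 (for-cause on #12, #1, #26, #3 don't count).
Defense peremptories used: #21, #20, #31 — 3 (for-cause on #24, #26, #31 don't count).
Remaining: (12 − 1) + (9 − 3) = 17.

17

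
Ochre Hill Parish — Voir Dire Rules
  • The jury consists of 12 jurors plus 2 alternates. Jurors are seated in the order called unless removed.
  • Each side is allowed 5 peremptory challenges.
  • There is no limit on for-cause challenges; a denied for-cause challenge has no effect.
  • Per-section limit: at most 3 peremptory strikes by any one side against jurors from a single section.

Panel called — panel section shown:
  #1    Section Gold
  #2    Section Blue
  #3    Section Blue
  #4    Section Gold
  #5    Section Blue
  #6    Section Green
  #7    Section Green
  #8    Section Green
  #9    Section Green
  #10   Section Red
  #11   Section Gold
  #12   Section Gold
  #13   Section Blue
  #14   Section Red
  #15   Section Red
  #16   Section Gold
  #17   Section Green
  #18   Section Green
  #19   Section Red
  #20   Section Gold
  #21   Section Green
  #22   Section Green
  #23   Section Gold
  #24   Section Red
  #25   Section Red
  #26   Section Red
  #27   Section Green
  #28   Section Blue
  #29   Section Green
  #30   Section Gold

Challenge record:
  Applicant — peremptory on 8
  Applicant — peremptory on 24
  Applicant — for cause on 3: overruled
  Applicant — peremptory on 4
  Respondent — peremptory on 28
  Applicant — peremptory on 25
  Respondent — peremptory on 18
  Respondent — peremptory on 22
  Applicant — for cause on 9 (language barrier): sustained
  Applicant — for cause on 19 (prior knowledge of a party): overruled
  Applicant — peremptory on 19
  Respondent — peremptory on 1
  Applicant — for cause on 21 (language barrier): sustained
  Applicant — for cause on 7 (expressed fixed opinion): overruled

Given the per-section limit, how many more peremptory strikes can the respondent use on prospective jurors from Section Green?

1

Respondent peremptories so far: #28, #18, #22, #1 — 4 of 5 used, 1 left overall.
Against Section Green: #18, #22 — 2 used; per-section cap 3 leaves 1.
Binding limit: min(1, 1) = 1.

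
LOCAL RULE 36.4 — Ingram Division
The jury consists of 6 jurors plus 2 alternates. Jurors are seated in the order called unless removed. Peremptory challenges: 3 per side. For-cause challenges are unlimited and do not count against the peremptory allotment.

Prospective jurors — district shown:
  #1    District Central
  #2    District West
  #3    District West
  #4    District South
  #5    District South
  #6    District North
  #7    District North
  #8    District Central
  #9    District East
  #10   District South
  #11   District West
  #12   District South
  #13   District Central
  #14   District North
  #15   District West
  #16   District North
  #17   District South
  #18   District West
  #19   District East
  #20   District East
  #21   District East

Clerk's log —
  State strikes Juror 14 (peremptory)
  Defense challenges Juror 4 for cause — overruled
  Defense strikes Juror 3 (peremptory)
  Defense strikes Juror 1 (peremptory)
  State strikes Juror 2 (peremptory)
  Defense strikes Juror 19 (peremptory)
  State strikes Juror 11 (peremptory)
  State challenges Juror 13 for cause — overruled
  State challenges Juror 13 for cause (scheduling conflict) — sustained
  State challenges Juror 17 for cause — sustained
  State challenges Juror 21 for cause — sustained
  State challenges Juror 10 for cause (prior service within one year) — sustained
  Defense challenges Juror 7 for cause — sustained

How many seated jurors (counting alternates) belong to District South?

Removed: #1, #2, #3, #7, #10, #11, #13, #14, #17, #19, #21.
Seated (8 incl. alternates): #4, #5, #6, #8, #9, #12, #15, #16.
Of those, in District South: #4, #5, #12 → 3.

3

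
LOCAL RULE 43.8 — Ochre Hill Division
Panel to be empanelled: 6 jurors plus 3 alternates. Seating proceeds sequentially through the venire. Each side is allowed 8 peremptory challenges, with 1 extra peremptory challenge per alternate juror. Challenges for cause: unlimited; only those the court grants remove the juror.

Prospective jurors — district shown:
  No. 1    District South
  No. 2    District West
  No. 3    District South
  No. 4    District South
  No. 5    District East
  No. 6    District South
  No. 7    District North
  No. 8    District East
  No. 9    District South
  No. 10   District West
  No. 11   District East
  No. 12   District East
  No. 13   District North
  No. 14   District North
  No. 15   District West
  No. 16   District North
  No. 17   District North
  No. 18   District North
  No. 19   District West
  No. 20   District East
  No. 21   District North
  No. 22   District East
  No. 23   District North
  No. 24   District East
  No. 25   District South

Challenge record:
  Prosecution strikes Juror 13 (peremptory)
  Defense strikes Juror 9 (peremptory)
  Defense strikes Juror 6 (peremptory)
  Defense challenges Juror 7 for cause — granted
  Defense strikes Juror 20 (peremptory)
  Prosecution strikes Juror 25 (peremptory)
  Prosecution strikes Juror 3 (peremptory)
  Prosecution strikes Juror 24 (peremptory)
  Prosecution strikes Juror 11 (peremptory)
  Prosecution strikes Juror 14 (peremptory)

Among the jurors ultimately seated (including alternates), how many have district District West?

3

Removed: #3, #6, #7, #9, #11, #13, #14, #20, #24, #25.
Seated (9 incl. alternates): #1, #2, #4, #5, #8, #10, #12, #15, #16.
Of those, in District West: #2, #10, #15 → 3.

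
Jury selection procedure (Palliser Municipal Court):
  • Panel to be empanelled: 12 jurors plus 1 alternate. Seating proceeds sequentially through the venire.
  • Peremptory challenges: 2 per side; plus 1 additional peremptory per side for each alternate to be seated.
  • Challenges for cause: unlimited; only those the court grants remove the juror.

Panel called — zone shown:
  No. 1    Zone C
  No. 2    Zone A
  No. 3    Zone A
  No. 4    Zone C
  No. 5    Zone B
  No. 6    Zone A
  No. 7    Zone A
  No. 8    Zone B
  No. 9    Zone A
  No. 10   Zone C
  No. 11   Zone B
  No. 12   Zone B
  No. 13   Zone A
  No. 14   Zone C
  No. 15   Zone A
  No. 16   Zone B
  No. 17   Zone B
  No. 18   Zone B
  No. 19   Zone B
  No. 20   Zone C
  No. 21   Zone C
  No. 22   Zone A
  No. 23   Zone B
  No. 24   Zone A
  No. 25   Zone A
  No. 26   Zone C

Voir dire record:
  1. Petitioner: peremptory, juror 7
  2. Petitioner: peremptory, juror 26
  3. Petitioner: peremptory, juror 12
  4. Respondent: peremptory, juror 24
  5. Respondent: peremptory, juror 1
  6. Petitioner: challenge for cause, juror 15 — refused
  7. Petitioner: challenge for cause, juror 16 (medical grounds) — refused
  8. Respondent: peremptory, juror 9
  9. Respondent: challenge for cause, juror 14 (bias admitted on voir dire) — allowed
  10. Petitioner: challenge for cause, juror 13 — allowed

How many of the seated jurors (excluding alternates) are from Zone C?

2

Removed: #1, #7, #9, #12, #13, #14, #24, #26.
Seated jurors 1–12: #2, #3, #4, #5, #6, #8, #10, #11, #15, #16, #17, #18 (alternates #19 not counted).
Of those, in Zone C: #4, #10 → 2.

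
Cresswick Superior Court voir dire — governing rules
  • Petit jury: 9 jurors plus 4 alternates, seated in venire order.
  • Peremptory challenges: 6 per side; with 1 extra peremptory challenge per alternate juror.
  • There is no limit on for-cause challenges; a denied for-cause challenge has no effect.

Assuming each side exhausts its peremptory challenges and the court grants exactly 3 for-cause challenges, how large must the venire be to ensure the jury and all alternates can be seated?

36

Seats to fill: 9 + 4 alternates = 13.
Peremptories: 6 + 1×4 = 10 per side × 2 sides = 20.
For-cause removals: 3.
Minimum venire: 13 + 20 + 3 = 36.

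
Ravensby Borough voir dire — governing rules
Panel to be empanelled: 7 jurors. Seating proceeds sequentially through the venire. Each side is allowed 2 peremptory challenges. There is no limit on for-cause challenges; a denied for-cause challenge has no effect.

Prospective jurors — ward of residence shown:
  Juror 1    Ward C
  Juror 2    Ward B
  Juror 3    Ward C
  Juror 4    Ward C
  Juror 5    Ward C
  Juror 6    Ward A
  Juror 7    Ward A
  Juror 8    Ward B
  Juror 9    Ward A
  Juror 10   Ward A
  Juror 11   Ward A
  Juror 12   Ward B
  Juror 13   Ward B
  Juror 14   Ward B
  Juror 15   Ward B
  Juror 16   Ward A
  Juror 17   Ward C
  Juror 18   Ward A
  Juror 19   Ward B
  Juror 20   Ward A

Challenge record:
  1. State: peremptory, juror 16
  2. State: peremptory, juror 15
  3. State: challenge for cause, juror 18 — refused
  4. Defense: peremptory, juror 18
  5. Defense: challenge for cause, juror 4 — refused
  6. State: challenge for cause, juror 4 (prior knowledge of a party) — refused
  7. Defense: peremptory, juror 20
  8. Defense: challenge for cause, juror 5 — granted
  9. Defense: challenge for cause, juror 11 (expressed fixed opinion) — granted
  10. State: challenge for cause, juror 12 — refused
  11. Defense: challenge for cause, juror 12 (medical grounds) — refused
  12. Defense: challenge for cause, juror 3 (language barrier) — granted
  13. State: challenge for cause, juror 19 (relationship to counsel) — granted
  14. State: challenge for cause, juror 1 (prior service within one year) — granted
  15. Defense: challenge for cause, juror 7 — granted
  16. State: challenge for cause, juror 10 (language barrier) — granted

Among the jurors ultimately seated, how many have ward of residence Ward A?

2

Removed: #1, #3, #5, #7, #10, #11, #15, #16, #18, #19, #20.
Seated jurors 1–7: #2, #4, #6, #8, #9, #12, #13.
Of those, in Ward A: #6, #9 → 2.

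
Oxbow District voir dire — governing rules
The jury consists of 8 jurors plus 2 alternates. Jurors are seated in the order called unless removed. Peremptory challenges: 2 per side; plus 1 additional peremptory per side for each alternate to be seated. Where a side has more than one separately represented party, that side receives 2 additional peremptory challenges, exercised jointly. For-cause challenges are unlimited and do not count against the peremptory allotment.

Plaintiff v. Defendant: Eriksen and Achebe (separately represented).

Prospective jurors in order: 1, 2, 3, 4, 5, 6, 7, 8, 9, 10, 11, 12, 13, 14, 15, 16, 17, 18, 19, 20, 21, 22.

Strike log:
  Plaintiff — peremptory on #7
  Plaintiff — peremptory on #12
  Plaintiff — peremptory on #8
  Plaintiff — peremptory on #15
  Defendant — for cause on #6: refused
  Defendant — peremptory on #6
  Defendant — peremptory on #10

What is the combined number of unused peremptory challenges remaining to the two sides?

Plaintiff allotment: 2 base + 1 × 2 alternates = 4. Defendant allotment: 2 base + 1 × 2 alternates + 2 multi-party = 6.
Plaintiff peremptories used: #7, #12, #8, #15 — 4.
Defendant peremptories used: #6, #10 — 2 (the for-cause on #6 doesn't count).
Remaining: (4 − 4) + (6 − 2) = 4.

4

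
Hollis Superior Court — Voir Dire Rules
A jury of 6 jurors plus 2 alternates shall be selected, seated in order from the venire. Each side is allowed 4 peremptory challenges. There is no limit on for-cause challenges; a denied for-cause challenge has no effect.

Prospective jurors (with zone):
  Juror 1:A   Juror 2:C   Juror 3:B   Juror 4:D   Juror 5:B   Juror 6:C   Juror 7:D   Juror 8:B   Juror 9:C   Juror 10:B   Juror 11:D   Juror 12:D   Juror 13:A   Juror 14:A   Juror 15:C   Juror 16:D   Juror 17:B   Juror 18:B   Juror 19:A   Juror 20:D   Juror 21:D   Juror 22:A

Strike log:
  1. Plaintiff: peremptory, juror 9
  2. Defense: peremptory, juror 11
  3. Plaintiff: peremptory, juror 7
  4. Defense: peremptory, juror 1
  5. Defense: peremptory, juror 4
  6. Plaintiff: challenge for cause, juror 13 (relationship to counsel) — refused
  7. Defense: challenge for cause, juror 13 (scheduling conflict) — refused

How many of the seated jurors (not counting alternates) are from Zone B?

4

Removed: #1, #4, #7, #9, #11.
Seated jurors 1–6: #2, #3, #5, #6, #8, #10 (alternates #12, #13 not counted).
Of those, in Zone B: #3, #5, #8, #10 → 4.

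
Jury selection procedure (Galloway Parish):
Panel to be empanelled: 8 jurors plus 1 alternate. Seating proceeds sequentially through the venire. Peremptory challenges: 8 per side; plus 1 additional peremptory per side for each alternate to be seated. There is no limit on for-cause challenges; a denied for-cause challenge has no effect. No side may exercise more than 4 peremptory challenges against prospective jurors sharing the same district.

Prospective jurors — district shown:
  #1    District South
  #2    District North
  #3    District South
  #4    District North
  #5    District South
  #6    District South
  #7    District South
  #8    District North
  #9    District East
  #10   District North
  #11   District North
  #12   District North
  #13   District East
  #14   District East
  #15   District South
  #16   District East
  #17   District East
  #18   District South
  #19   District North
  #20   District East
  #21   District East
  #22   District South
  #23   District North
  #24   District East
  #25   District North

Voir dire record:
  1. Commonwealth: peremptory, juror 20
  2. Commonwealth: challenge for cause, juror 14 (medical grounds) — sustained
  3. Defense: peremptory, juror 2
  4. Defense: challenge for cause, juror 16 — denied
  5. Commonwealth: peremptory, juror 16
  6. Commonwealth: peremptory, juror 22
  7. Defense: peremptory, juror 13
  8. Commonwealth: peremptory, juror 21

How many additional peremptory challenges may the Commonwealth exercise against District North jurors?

4

Commonwealth peremptories so far: #20, #16, #22, #21 — 4 of 9 used, 5 left overall.
Against District North: none yet — per-district cap 4 leaves 4.
Binding limit: min(5, 4) = 4.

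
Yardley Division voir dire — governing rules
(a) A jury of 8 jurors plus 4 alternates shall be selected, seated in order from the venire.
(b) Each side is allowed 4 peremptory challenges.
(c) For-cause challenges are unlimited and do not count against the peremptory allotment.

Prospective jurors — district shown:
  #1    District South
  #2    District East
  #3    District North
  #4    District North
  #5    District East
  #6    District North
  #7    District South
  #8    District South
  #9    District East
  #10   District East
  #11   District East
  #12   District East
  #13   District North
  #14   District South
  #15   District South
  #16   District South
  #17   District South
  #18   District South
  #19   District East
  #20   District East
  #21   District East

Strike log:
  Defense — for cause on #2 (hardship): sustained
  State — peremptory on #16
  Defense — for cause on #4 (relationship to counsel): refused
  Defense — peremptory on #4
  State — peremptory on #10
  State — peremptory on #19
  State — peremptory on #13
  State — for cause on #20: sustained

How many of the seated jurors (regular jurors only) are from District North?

Removed: #2, #4, #10, #13, #16, #19, #20.
Seated jurors 1–8: #1, #3, #5, #6, #7, #8, #9, #11 (alternates #12, #14, #15, #17 not counted).
Of those, in District North: #3, #6 → 2.

2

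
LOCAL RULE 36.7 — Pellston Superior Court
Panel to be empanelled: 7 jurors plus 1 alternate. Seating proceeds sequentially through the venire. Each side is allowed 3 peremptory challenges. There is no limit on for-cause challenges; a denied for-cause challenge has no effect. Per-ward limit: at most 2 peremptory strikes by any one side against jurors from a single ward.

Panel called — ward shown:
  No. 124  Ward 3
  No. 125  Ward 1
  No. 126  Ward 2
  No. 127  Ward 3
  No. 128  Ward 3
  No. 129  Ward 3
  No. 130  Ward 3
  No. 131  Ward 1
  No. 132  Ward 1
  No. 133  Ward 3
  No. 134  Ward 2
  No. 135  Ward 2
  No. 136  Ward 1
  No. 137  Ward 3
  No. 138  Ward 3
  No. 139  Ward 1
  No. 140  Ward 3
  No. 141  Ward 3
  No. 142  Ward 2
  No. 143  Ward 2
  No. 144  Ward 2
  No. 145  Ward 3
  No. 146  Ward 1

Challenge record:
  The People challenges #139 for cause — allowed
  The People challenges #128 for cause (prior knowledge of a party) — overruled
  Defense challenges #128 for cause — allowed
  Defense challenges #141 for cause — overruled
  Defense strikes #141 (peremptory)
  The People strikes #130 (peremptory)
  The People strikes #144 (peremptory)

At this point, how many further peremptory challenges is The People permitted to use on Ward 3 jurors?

The People peremptories so far: #130, #144 — 2 of 3 used, 1 left overall.
Against Ward 3: #130 — 1 used; per-ward cap 2 leaves 1.
Binding limit: min(1, 1) = 1.

1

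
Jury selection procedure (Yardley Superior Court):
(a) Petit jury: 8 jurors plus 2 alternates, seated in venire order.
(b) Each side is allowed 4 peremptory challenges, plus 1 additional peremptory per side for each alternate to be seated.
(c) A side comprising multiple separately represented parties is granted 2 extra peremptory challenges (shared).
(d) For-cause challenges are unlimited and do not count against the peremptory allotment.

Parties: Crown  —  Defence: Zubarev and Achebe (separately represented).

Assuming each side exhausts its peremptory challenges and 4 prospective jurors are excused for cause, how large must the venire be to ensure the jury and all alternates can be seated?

28

Seats to fill: 8 + 2 alternates = 10.
Peremptories — Crown: 4 + 1×2 = 6; Defence: 4 + 1×2 + 2 = 8; total 14.
For-cause removals: 4.
Minimum venire: 10 + 14 + 4 = 28.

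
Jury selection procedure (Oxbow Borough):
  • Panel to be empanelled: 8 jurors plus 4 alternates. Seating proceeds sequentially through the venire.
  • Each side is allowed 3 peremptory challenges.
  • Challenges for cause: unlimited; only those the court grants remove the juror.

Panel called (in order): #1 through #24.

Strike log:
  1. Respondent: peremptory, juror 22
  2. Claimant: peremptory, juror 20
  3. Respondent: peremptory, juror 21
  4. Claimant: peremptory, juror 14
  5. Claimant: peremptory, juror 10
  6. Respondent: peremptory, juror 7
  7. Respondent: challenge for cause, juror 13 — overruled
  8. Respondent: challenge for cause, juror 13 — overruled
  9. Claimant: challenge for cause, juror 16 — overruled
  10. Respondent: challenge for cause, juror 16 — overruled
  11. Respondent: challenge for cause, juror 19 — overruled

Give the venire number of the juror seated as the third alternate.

13

Removed: #7, #10, #14, #20, #21, #22. (#13, #16, #19 stay — for-cause denied.)
Seating in order: seats 1–8 → #1, #2, #3, #4, #5, #6, #8, #9; alternates → #11, #12, #13, #15.
So alternate 3 is #13.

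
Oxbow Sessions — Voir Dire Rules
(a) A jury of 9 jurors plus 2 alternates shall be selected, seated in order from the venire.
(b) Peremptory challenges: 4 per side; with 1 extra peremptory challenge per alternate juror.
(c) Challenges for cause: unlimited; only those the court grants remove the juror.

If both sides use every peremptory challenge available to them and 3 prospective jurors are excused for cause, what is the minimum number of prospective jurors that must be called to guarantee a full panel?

26

Seats to fill: 9 + 2 alternates = 11.
Peremptories: 4 + 1×2 = 6 per side × 2 sides = 12.
For-cause removals: 3.
Minimum venire: 11 + 12 + 3 = 26.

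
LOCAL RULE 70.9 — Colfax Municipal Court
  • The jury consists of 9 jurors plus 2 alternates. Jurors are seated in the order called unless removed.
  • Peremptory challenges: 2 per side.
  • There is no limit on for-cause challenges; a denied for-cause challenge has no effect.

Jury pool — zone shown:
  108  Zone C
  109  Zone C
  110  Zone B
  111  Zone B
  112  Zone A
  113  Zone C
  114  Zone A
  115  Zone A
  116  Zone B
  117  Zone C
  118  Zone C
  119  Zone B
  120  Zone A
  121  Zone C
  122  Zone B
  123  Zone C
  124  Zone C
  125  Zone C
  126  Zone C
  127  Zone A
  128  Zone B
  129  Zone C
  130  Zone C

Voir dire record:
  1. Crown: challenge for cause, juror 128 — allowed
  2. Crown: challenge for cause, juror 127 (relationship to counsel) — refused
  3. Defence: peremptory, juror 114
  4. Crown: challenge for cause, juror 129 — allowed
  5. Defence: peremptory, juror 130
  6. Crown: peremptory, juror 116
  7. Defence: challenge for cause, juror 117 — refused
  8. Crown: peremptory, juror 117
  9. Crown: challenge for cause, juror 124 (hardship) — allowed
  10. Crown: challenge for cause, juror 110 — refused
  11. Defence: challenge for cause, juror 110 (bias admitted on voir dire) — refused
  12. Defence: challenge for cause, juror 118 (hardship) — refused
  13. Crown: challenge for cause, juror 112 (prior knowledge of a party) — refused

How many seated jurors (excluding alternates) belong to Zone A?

Removed: #114, #116, #117, #124, #128, #129, #130.
Seated jurors 1–9: #108, #109, #110, #111, #112, #113, #115, #118, #119 (alternates #120, #121 not counted).
Of those, in Zone A: #112, #115 → 2.

2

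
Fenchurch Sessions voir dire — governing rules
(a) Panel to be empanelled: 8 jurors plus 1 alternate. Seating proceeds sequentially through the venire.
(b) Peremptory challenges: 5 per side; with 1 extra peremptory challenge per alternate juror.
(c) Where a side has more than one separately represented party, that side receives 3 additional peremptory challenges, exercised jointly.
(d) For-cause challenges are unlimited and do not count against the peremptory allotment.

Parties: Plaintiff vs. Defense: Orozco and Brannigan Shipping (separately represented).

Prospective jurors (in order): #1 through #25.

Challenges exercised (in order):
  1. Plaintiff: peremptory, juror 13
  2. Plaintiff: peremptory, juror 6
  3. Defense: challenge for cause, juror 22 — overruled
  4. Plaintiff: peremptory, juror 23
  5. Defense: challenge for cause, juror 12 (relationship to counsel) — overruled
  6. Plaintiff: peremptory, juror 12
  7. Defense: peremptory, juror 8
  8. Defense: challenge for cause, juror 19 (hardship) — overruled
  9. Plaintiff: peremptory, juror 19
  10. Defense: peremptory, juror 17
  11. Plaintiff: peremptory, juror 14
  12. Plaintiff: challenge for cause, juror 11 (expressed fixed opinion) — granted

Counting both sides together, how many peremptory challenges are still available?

7

Plaintiff allotment: 5 base + 1 × 1 alternate = 6. Defense allotment: 5 base + 1 × 1 alternate + 3 multi-party = 9.
Plaintiff peremptories used: #13, #6, #23, #12, #19, #14 — 6 (the for-cause on #11 doesn't count).
Defense peremptories used: #8, #17 — 2 (for-cause on #22, #12, #19 don't count).
Remaining: (6 − 6) + (9 − 2) = 7.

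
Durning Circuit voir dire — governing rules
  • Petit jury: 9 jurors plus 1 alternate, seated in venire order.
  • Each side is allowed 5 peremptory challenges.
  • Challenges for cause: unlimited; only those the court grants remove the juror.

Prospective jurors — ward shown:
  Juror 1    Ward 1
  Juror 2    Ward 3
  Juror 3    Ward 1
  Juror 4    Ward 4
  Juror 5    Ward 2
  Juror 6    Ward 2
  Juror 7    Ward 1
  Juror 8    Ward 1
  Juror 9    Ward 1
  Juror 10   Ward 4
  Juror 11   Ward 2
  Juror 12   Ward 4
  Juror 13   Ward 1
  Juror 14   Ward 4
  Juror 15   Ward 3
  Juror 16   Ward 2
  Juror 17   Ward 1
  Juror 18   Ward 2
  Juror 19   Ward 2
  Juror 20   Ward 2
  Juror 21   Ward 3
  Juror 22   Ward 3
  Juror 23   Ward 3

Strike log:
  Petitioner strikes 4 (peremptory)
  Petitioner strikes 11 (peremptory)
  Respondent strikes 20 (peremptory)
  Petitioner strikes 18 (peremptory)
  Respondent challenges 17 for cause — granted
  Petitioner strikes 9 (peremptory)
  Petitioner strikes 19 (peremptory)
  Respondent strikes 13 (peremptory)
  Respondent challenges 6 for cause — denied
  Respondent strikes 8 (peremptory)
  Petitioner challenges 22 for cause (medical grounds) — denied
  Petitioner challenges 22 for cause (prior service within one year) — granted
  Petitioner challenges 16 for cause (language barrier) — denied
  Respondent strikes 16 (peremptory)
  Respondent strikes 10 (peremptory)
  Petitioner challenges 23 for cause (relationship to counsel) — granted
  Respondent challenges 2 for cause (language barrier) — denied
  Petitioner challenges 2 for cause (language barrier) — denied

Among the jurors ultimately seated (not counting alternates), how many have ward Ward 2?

Removed: #4, #8, #9, #10, #11, #13, #16, #17, #18, #19, #20, #22, #23.
Seated jurors 1–9: #1, #2, #3, #5, #6, #7, #12, #14, #15 (alternates #21 not counted).
Of those, in Ward 2: #5, #6 → 2.

2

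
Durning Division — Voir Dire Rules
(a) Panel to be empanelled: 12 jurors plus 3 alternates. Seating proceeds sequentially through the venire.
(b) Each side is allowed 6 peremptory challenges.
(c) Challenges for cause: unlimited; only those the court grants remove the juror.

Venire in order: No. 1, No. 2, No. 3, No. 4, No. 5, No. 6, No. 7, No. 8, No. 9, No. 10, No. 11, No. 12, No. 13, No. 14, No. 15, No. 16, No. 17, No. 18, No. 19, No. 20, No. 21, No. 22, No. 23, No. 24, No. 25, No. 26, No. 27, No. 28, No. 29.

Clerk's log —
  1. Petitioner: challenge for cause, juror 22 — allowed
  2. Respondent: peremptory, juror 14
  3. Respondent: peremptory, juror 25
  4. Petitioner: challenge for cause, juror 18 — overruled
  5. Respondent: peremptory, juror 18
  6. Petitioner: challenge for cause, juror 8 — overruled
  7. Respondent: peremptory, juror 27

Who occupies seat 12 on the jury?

12

Removed: #14, #18, #22, #25, #27. (#8 stays — for-cause denied.)
Seating in order: seats 1–12 → #1, #2, #3, #4, #5, #6, #7, #8, #9, #10, #11, #12; alternates → #13, #15, #16.
So seat 12 is #12.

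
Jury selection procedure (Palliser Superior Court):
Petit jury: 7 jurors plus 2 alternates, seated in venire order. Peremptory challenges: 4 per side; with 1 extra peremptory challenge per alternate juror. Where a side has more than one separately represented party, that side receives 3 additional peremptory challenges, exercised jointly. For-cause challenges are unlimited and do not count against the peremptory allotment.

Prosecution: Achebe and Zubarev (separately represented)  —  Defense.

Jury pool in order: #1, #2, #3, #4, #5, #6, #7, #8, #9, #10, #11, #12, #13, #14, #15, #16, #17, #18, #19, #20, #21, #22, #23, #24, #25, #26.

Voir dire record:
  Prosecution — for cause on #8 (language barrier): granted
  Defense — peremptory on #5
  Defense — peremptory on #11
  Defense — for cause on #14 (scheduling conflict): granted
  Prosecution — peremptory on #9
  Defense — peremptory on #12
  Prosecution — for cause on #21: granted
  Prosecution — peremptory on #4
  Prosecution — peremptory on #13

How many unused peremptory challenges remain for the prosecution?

6

Prosecution allotment: 4 base + 1 × 2 alternates + 3 multi-party = 9.
Prosecution peremptories used: #9, #4, #13 — 3 (for-cause on #8, #21 don't count).
Remaining: 9 − 3 = 6.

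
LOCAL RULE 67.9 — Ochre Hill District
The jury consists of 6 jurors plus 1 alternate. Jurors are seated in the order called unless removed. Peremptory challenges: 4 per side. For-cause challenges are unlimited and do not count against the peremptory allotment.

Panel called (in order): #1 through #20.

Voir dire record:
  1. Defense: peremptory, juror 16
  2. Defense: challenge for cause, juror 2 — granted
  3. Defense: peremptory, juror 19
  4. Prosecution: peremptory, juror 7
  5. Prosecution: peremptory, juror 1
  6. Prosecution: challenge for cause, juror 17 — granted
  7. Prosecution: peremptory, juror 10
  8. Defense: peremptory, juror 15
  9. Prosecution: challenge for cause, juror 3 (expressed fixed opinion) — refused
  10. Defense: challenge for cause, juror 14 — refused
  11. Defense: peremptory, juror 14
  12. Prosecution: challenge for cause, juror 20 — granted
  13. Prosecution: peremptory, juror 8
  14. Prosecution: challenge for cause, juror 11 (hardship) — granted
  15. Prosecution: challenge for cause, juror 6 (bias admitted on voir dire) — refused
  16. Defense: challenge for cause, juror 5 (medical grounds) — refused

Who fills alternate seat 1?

Removed: #1, #2, #7, #8, #10, #11, #14, #15, #16, #17, #19, #20. (#3, #5, #6 stay — for-cause denied.)
Filling seats in venire order through position 7: #3, #4, #5, #6, #9, #12, #13.
So alternate 1 is #13.

13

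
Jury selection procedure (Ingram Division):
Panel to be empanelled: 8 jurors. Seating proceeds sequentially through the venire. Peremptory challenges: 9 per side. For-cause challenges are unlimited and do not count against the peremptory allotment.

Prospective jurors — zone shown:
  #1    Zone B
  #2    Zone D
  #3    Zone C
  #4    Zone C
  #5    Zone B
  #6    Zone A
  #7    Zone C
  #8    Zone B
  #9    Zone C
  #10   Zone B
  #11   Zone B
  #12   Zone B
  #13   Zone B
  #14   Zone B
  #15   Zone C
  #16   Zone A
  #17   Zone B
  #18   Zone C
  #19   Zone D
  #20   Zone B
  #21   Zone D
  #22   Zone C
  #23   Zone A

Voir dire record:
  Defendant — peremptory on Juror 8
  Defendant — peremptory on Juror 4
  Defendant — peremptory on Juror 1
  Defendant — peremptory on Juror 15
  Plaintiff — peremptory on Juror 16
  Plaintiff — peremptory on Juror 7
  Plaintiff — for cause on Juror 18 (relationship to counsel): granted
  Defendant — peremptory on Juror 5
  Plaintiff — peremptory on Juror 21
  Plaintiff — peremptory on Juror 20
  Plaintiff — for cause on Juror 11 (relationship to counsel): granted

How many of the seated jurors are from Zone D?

1

Removed: #1, #4, #5, #7, #8, #11, #15, #16, #18, #20, #21.
Seated jurors 1–8: #2, #3, #6, #9, #10, #12, #13, #14.
Of those, in Zone D: #2 → 1.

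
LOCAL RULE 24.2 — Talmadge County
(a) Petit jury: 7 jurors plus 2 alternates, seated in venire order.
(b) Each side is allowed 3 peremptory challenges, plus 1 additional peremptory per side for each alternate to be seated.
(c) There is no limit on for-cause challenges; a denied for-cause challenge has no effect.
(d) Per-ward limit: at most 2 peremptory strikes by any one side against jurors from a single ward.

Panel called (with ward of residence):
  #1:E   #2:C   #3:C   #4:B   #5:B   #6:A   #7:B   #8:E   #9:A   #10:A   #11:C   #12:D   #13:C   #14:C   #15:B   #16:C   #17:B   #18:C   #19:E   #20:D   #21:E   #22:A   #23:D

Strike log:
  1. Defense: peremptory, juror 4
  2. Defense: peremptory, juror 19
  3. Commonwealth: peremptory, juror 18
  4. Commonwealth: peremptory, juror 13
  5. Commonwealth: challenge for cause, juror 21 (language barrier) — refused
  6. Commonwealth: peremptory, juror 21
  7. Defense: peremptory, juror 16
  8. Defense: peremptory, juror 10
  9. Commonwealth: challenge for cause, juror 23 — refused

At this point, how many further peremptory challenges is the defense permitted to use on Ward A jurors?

Defense peremptories so far: #4, #19, #16, #10 — 4 of 5 used, 1 left overall.
Against Ward A: #10 — 1 used; per-ward cap 2 leaves 1.
Binding limit: min(1, 1) = 1.

1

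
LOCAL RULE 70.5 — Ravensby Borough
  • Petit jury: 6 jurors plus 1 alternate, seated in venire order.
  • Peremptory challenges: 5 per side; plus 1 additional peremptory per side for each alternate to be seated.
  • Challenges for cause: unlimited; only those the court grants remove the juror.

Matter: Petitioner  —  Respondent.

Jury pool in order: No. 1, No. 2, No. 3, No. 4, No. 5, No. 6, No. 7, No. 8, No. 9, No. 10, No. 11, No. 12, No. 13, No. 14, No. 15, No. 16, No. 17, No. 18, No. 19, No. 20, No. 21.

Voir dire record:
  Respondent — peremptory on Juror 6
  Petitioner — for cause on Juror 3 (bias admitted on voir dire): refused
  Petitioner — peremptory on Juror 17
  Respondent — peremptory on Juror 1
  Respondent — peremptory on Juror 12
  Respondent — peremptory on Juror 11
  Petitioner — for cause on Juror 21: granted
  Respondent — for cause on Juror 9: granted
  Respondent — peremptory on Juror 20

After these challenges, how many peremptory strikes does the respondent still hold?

1

Respondent allotment: 5 base + 1 × 1 alternate = 6.
Respondent peremptories used: #6, #1, #12, #11, #20 — 5 (the for-cause on #9 doesn't count).
Remaining: 6 − 5 = 1.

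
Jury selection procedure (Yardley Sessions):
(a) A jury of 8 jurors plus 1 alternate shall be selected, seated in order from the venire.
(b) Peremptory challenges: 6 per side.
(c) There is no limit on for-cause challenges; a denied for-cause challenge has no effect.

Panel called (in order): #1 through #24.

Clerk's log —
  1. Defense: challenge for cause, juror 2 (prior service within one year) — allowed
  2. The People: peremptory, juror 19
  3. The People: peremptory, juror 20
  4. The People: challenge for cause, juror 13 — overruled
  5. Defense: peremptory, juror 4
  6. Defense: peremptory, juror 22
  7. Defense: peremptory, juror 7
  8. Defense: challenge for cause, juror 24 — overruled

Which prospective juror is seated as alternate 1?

12

Removed: #2, #4, #7, #19, #20, #22. (#13, #24 stay — for-cause denied.)
Seating in order: seats 1–8 → #1, #3, #5, #6, #8, #9, #10, #11; alternates → #12.
So alternate 1 is #12.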